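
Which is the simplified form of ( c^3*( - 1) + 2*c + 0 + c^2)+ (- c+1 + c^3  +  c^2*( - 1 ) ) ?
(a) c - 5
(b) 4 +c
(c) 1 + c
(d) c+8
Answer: c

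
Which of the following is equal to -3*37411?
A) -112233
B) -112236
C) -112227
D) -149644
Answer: A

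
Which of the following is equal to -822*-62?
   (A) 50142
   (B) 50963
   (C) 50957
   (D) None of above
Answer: D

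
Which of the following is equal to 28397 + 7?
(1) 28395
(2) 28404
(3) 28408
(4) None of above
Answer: 2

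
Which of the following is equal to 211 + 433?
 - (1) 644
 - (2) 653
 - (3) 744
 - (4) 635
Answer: 1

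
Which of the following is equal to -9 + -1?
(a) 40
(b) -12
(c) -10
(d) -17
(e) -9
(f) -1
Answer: c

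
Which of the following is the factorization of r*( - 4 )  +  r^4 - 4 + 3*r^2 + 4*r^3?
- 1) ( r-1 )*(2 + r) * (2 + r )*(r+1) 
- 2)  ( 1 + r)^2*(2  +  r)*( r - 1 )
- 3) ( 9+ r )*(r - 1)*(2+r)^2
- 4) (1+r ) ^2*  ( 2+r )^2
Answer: 1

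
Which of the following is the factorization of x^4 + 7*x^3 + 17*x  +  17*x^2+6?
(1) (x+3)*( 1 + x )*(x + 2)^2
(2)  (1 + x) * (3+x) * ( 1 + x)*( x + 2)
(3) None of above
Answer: 2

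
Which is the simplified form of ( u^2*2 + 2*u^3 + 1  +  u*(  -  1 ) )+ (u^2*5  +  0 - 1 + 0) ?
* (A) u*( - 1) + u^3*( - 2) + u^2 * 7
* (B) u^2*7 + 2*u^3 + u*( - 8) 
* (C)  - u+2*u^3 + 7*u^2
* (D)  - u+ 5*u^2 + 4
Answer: C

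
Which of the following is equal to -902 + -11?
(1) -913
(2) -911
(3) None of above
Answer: 1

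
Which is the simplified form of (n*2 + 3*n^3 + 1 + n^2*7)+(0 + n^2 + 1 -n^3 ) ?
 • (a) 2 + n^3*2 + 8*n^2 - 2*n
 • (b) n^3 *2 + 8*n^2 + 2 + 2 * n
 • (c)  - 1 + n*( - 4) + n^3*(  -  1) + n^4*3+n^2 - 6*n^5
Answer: b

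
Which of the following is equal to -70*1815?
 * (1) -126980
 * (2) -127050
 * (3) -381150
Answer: 2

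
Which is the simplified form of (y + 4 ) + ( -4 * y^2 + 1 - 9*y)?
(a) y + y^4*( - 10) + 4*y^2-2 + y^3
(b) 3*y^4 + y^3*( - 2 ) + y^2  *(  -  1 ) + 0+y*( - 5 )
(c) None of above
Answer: c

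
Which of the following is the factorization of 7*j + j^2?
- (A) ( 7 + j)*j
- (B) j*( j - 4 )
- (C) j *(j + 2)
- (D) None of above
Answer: A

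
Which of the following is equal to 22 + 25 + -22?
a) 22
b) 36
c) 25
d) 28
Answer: c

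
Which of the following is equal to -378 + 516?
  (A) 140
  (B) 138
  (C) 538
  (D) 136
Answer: B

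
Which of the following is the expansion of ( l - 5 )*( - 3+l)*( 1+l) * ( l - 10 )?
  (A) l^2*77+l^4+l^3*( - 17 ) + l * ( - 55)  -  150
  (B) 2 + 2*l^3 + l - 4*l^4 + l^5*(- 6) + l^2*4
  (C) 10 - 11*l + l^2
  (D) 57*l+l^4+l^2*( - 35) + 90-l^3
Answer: A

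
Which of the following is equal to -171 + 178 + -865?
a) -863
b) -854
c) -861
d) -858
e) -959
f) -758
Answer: d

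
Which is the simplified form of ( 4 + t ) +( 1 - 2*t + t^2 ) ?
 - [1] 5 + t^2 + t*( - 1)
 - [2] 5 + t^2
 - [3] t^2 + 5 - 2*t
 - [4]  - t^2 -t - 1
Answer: 1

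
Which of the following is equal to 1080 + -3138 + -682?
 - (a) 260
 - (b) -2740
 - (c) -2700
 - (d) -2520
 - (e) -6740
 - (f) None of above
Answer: b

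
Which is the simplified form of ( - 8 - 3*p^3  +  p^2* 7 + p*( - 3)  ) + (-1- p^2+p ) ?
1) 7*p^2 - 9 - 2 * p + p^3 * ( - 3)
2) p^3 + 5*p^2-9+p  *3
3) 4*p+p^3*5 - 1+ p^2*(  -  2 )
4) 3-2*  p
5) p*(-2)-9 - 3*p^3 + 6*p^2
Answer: 5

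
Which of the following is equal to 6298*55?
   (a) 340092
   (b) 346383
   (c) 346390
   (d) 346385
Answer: c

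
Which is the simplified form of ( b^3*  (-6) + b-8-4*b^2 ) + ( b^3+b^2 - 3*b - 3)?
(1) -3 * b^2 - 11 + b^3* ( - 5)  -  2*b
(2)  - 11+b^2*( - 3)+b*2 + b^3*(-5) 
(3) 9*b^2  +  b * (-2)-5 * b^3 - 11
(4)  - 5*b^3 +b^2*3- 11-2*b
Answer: 1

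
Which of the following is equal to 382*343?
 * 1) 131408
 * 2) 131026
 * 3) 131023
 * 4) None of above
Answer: 2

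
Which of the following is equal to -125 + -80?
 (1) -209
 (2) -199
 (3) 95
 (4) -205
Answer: 4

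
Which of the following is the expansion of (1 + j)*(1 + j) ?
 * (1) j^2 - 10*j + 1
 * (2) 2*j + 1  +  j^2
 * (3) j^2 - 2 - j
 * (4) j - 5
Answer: 2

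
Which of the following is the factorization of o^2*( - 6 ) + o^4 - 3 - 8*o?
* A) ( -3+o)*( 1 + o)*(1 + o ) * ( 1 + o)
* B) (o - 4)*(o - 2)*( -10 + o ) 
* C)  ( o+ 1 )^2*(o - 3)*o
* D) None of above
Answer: A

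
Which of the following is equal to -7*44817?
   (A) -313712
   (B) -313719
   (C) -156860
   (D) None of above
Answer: B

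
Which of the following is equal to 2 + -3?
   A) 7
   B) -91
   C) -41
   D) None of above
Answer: D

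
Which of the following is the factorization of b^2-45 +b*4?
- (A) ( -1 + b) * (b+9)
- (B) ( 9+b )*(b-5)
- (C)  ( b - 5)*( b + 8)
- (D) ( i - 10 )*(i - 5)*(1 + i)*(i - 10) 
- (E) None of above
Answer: B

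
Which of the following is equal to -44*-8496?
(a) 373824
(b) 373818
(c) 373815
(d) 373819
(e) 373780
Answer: a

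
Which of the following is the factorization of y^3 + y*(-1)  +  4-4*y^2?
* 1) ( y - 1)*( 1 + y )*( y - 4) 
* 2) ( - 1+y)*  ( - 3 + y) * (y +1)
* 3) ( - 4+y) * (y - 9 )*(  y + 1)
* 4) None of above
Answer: 1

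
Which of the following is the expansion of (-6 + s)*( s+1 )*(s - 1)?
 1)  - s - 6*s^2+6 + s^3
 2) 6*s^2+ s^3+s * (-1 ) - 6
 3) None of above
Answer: 1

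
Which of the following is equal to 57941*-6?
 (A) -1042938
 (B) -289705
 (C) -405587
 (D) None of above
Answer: D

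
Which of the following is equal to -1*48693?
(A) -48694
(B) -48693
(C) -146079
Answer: B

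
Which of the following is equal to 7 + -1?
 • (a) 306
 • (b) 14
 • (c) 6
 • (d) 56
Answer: c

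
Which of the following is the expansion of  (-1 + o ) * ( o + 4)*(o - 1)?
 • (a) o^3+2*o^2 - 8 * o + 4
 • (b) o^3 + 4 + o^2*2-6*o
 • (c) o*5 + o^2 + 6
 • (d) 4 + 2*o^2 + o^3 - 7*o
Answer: d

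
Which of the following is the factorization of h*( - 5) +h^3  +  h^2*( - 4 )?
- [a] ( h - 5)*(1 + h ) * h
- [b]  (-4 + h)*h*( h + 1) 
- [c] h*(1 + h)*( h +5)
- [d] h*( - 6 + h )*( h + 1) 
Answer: a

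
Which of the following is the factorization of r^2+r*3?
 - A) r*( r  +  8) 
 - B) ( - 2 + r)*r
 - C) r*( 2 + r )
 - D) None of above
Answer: D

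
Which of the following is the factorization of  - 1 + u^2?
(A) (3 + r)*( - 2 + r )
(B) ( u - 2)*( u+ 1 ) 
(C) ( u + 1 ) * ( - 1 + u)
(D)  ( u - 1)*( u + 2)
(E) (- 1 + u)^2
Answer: C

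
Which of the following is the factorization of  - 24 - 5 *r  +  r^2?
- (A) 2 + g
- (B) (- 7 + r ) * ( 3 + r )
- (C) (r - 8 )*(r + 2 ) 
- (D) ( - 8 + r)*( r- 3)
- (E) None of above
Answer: E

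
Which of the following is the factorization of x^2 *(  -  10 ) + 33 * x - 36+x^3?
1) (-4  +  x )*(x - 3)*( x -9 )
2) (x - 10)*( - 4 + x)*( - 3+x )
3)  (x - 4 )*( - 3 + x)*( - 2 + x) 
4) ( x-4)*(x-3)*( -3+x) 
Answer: 4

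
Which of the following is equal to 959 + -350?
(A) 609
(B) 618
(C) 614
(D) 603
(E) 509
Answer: A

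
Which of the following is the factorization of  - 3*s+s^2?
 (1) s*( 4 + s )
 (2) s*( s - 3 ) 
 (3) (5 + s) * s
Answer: 2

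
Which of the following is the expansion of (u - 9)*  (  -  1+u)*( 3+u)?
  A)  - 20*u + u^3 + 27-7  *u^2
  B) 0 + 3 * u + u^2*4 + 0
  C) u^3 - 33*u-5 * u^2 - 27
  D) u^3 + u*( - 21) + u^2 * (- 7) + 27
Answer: D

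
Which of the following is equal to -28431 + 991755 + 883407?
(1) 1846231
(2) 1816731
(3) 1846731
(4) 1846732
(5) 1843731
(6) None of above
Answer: 3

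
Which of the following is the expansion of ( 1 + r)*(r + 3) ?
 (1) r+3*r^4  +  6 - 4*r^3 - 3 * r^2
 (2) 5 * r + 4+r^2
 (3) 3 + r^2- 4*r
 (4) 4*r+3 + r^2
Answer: 4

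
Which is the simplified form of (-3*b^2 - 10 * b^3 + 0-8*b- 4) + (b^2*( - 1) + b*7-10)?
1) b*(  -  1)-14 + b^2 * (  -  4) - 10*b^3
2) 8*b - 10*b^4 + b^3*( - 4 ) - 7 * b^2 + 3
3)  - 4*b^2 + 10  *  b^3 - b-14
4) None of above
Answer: 1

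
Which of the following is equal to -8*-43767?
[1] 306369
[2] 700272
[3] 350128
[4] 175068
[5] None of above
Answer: 5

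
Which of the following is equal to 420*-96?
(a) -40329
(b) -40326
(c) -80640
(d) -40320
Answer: d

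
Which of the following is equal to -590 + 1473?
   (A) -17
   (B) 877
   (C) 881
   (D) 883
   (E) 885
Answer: D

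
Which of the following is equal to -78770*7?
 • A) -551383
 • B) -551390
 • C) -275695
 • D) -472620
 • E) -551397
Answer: B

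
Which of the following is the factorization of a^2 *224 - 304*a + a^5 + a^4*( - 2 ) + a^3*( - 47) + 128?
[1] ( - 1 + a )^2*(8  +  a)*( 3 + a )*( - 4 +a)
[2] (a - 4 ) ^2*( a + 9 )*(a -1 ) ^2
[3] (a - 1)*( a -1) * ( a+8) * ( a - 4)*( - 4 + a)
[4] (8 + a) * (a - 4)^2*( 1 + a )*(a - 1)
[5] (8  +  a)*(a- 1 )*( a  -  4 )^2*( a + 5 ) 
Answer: 3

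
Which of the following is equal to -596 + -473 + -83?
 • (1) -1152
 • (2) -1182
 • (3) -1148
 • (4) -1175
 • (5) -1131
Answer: 1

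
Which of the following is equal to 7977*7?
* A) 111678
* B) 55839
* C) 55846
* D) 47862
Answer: B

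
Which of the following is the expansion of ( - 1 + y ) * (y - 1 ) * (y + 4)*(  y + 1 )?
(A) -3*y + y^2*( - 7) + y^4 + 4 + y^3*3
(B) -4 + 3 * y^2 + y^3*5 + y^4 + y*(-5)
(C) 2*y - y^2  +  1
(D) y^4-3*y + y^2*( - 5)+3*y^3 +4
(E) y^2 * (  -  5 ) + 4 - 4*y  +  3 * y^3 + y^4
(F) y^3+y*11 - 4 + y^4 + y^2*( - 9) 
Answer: D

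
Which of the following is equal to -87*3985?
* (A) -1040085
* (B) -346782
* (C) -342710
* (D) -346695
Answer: D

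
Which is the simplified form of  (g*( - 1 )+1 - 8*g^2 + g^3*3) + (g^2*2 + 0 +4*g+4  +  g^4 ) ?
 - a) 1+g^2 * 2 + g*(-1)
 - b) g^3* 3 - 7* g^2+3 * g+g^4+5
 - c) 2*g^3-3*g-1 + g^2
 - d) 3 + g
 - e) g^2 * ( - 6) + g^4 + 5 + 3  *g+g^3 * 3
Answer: e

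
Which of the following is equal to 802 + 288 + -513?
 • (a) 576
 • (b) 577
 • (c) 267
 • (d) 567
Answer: b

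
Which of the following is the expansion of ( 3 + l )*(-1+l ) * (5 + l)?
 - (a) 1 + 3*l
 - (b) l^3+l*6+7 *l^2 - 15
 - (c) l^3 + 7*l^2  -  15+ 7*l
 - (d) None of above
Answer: c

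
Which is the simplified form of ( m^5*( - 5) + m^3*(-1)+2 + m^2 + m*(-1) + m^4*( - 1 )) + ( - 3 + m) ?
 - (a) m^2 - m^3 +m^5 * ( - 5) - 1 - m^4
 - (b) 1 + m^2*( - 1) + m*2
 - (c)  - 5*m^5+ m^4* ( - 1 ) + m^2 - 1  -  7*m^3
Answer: a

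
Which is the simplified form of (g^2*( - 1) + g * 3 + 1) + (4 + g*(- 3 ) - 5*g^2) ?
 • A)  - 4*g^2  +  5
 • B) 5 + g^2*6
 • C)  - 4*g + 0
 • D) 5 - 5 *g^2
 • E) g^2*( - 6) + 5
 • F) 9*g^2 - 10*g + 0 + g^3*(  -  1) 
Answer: E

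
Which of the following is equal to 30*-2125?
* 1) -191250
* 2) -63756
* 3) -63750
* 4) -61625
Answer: 3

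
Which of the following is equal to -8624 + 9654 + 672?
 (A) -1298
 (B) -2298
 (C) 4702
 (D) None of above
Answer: D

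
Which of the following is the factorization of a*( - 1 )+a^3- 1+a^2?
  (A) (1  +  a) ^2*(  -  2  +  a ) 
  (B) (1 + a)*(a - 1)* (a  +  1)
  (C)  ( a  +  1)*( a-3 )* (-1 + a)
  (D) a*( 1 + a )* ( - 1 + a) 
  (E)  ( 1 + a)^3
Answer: B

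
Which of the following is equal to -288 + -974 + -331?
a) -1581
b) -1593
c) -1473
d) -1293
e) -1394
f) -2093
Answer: b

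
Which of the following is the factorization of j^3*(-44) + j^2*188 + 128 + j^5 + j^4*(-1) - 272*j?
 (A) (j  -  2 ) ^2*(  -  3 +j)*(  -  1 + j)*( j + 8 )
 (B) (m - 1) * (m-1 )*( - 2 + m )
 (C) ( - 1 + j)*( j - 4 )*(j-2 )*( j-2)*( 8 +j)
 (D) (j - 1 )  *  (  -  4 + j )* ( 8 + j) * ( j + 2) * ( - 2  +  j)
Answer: C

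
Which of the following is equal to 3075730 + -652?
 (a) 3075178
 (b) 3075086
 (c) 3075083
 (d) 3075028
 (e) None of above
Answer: e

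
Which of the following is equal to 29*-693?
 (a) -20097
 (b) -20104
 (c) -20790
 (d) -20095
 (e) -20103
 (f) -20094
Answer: a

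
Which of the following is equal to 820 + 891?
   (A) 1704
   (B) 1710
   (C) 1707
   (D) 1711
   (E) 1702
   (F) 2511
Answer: D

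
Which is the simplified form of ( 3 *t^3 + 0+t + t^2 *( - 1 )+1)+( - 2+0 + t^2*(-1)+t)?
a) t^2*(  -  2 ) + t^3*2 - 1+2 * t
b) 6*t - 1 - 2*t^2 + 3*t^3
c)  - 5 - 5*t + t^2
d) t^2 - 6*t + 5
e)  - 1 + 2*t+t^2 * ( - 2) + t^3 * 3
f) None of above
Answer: e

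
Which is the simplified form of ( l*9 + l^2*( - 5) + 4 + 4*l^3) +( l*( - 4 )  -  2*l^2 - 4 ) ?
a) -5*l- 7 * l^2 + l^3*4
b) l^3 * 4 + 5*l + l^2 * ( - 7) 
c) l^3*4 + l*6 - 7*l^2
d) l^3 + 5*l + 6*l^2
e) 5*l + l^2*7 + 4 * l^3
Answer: b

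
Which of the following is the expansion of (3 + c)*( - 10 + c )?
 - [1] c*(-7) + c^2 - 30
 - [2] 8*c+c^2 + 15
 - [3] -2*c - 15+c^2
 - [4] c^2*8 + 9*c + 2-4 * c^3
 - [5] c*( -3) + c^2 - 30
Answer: 1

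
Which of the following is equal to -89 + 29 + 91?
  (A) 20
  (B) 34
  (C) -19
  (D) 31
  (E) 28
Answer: D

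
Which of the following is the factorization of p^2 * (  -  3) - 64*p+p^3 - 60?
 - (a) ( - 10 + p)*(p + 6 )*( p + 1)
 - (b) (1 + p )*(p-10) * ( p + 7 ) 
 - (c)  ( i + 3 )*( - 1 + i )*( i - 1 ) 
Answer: a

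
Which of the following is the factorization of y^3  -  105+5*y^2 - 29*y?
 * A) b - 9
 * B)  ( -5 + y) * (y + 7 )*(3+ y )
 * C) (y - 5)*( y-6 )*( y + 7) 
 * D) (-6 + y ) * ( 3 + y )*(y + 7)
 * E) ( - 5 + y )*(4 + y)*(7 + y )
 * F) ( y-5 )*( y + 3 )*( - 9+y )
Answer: B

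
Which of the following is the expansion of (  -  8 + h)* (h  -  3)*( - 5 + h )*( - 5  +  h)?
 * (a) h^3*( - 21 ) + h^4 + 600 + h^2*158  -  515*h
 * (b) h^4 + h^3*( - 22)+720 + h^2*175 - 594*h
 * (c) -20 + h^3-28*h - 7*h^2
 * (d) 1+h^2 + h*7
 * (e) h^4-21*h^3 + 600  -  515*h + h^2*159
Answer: e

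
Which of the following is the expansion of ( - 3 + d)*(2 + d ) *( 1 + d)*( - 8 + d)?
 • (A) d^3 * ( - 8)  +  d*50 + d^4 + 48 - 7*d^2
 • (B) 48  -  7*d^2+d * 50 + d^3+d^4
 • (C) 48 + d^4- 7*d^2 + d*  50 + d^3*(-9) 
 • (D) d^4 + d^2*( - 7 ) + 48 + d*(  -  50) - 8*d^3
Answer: A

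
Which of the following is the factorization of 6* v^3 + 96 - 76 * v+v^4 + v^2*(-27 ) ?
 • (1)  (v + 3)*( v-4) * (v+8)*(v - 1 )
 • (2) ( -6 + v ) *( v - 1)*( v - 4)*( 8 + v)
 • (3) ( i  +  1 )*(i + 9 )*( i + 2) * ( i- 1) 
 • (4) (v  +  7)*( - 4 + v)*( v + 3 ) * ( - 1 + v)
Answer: 1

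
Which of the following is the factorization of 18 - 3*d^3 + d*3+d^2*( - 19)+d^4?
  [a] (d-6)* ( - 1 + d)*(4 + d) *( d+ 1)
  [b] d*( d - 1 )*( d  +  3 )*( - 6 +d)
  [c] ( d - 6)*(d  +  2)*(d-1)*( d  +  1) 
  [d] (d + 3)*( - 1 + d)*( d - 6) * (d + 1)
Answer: d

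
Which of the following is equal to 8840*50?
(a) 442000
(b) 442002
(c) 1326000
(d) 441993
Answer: a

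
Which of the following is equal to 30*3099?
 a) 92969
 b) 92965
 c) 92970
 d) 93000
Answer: c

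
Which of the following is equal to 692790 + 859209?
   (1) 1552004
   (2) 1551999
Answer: 2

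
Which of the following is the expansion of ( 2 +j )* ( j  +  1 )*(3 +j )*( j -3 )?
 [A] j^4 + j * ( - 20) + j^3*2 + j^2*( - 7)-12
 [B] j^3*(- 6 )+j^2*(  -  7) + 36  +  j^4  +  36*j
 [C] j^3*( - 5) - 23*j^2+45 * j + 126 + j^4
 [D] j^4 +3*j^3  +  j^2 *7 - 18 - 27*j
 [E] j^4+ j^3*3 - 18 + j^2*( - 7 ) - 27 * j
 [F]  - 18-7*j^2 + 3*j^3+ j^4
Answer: E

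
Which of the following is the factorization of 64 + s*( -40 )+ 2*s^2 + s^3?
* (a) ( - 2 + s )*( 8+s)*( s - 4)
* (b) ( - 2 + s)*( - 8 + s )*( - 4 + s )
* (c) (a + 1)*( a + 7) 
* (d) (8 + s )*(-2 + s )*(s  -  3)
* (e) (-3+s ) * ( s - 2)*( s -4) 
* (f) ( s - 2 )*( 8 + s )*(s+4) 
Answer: a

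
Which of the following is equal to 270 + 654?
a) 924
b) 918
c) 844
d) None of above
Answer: a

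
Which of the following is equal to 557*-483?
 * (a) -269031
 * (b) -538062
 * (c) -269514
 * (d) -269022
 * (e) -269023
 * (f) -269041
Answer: a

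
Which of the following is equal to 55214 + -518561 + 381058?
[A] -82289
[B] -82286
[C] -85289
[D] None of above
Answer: A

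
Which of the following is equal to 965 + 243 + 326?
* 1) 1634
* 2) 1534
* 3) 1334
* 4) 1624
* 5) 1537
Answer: 2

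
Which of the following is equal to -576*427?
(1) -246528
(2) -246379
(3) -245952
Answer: 3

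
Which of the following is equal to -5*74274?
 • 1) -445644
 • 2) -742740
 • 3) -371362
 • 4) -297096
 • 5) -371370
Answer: 5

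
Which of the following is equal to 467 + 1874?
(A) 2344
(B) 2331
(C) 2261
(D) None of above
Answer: D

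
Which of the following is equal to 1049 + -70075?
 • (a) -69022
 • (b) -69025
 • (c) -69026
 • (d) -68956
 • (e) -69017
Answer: c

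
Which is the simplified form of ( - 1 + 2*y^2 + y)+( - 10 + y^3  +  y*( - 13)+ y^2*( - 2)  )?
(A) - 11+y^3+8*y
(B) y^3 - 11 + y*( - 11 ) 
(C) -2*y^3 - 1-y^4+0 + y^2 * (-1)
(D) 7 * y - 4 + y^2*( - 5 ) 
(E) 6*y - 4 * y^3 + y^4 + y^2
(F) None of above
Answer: F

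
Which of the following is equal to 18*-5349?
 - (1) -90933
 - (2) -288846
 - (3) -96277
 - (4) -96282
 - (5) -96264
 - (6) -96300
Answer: 4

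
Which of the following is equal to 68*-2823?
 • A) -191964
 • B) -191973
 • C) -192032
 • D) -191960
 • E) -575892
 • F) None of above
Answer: A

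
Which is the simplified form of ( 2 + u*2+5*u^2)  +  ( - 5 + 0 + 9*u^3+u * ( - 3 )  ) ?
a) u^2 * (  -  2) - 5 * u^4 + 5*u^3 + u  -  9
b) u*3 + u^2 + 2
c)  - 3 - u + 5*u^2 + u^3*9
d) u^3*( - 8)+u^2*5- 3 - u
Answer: c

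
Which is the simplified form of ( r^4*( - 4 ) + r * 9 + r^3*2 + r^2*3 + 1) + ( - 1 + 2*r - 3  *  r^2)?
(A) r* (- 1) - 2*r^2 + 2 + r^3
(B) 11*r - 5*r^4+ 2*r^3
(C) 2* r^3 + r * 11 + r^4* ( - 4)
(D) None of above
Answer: C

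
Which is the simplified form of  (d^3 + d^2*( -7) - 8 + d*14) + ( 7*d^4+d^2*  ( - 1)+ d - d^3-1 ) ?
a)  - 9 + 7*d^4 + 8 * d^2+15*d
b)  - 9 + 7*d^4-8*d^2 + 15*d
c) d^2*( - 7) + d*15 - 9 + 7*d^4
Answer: b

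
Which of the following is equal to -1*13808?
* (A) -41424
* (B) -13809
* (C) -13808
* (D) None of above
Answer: C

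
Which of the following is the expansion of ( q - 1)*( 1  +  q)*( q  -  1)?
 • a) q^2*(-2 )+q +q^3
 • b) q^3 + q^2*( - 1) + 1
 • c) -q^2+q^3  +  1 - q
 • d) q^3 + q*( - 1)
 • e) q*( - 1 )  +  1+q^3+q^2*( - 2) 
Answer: c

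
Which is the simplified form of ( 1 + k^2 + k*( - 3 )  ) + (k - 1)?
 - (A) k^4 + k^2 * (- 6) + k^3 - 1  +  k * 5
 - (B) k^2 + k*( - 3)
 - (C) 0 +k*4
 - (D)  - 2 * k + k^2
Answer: D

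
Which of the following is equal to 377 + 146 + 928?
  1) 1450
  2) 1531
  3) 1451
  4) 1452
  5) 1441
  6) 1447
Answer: 3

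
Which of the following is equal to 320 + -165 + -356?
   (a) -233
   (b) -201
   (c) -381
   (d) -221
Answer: b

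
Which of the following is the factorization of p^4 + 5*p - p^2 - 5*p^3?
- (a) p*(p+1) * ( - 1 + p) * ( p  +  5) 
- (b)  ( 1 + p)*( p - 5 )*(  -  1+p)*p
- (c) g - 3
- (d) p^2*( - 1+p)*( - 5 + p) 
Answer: b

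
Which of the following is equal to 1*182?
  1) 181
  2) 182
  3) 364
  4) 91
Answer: 2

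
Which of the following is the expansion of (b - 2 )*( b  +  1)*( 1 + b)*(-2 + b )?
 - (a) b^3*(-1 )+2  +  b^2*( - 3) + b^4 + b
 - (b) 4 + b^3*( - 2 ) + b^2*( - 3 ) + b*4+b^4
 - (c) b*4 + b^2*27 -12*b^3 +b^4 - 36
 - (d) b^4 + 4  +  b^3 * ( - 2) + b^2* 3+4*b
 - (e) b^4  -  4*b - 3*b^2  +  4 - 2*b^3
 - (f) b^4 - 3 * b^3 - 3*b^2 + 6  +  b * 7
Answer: b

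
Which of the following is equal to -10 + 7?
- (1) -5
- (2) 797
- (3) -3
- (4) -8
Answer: 3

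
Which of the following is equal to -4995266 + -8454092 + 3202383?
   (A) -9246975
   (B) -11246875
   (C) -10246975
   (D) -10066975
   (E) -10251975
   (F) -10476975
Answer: C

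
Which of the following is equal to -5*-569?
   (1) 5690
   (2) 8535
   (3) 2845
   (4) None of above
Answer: 3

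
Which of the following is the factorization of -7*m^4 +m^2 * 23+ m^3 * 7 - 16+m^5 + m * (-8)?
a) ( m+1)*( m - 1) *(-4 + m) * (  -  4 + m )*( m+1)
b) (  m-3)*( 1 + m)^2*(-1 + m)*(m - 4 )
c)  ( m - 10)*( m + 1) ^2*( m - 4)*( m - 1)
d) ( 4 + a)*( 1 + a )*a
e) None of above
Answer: a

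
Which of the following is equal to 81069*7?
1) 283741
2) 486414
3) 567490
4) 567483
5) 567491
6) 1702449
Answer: 4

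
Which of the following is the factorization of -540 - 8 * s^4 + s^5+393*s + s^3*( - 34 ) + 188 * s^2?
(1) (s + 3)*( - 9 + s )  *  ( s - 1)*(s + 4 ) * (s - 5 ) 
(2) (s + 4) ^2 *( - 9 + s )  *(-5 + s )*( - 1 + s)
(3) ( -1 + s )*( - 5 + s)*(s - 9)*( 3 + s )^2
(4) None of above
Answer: 1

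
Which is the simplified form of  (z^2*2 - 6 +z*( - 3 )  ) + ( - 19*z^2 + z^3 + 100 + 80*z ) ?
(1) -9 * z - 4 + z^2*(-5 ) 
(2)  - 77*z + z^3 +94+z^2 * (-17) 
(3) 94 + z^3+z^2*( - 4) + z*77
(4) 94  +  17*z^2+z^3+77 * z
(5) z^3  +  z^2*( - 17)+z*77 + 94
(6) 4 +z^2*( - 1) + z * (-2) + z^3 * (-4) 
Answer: 5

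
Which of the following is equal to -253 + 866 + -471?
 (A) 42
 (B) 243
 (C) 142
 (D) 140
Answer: C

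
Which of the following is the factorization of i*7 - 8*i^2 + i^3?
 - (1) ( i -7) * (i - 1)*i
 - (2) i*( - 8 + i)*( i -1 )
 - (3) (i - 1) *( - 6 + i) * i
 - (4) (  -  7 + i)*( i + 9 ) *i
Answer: 1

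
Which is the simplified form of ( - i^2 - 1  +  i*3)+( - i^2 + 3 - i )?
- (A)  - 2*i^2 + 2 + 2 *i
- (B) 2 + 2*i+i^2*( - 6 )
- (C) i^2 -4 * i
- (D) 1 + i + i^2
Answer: A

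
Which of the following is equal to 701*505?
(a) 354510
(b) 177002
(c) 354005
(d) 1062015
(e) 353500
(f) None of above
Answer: c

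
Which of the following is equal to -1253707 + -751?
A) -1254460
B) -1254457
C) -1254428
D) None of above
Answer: D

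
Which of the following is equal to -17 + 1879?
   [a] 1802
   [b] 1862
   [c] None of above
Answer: b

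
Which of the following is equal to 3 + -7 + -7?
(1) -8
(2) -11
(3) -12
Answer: 2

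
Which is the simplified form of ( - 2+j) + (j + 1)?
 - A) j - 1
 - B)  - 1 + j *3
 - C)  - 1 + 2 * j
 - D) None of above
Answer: C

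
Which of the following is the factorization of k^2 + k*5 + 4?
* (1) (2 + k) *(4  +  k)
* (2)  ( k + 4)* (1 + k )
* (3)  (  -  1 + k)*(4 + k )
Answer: 2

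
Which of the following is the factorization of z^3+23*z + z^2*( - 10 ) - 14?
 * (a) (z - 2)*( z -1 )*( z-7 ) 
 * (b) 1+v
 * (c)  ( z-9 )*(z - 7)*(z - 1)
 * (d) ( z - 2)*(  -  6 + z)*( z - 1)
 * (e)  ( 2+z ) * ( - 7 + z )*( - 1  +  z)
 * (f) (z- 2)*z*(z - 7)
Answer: a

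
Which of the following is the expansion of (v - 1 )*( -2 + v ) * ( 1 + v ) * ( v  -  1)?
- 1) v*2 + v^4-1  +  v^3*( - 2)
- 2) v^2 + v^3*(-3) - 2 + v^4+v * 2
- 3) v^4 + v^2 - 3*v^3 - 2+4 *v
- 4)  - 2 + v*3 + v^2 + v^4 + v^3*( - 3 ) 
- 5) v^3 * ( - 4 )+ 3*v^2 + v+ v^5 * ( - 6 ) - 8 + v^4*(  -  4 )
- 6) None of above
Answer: 4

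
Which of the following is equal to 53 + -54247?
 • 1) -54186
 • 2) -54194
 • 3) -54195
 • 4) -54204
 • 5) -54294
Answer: 2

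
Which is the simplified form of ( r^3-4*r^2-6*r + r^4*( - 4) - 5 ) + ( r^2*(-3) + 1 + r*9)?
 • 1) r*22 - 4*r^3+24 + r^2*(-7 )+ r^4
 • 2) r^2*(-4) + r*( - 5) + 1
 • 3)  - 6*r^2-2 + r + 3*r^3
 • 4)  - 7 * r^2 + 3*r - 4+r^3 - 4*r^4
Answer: 4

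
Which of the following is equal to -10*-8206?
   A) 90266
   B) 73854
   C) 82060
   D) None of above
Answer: C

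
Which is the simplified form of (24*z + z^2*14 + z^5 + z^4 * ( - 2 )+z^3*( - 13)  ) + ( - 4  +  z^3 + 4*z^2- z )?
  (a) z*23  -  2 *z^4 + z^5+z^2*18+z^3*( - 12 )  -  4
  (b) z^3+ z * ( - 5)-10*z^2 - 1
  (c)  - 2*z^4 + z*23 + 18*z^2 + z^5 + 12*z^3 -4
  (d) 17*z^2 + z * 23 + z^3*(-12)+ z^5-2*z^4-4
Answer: a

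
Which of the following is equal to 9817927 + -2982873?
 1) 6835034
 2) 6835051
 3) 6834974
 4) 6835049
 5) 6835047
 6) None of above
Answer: 6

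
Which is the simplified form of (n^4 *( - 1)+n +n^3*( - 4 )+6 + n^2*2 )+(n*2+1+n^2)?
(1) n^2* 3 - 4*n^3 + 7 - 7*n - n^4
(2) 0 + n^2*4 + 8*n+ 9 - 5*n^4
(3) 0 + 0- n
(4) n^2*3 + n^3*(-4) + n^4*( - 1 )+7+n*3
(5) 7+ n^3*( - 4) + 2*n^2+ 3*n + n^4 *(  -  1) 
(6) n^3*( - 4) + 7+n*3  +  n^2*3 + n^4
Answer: 4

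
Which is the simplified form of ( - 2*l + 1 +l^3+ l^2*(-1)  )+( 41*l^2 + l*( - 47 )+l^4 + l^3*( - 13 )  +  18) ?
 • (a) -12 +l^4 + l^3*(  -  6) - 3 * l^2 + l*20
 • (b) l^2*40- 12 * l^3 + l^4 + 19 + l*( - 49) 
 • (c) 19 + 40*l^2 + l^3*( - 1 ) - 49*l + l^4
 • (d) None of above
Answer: b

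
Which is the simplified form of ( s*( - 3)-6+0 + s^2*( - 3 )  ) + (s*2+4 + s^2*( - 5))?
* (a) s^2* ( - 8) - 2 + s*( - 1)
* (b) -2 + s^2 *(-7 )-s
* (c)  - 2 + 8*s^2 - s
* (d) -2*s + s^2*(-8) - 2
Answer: a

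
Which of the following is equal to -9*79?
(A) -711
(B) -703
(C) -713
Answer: A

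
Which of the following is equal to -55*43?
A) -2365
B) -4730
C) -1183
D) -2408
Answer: A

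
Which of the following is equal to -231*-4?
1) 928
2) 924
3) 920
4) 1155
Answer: 2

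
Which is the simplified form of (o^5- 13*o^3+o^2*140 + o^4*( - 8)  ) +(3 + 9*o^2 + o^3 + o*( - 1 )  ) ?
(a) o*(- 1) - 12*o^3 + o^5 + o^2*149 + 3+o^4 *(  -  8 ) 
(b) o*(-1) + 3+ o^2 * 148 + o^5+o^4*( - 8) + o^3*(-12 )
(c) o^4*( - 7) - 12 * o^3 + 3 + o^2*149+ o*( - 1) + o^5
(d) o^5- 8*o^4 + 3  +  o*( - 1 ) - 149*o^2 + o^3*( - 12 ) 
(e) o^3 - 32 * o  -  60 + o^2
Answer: a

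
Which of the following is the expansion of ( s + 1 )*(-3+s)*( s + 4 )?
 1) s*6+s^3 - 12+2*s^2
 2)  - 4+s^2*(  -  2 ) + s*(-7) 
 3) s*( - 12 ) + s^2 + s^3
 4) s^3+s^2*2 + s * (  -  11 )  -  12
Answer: 4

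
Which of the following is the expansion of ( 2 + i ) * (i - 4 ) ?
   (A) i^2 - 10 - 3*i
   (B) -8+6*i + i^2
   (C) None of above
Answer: C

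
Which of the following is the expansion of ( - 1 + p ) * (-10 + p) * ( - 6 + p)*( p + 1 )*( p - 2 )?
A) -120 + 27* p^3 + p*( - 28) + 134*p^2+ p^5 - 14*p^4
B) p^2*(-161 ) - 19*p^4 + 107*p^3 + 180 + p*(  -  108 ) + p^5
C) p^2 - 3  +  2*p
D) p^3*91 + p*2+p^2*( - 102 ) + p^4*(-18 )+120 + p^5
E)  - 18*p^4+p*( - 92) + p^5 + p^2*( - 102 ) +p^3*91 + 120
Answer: E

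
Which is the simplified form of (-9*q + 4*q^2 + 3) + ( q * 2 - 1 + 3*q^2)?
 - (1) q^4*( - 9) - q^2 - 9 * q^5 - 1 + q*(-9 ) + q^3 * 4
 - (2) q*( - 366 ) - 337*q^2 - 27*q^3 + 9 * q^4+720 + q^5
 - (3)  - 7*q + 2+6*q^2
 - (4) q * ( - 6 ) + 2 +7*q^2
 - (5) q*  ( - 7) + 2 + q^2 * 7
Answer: 5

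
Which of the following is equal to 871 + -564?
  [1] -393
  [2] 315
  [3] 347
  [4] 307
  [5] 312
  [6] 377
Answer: 4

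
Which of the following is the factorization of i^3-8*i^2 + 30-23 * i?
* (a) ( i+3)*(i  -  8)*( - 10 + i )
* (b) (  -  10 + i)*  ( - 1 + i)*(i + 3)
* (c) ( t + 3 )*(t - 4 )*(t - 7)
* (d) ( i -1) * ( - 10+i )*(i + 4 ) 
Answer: b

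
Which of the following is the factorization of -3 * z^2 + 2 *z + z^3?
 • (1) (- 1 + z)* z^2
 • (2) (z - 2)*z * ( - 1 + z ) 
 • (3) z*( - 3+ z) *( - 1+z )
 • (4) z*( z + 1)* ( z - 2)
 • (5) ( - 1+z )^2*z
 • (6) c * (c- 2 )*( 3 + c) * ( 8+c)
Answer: 2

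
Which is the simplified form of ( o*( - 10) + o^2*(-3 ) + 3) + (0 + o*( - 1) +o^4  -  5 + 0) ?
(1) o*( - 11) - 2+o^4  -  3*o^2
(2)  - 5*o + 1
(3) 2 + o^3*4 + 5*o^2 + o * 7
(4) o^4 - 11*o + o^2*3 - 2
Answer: 1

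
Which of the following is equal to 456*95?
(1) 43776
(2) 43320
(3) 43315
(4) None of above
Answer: 2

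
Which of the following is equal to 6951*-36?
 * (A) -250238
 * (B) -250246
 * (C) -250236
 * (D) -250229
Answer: C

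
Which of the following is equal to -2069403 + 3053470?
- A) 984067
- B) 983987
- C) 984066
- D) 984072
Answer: A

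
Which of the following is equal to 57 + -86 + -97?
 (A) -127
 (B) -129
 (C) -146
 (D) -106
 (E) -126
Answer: E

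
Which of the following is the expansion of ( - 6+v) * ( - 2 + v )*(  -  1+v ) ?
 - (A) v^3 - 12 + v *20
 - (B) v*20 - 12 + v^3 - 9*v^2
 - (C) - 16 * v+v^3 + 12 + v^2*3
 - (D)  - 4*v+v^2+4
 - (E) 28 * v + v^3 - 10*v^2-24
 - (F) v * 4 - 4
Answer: B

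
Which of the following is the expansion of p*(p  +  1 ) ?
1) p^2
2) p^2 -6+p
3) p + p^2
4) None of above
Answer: 3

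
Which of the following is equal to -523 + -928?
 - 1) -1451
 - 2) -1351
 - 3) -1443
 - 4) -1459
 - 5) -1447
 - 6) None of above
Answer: 1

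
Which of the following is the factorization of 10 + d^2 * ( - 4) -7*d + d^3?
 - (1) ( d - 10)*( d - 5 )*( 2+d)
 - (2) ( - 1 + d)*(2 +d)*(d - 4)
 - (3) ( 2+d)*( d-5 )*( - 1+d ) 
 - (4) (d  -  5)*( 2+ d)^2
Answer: 3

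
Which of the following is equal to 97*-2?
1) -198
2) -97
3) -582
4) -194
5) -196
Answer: 4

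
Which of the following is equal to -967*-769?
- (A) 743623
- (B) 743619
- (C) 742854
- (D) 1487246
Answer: A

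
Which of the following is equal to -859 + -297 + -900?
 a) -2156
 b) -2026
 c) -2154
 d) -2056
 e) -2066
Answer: d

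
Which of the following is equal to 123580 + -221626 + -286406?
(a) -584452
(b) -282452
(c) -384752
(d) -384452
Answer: d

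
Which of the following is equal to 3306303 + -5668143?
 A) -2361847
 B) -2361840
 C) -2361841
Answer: B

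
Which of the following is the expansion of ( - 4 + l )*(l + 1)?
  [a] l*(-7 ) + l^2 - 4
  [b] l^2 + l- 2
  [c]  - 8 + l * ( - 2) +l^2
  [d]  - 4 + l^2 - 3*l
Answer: d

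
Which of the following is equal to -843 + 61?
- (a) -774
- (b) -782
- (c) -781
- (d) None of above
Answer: b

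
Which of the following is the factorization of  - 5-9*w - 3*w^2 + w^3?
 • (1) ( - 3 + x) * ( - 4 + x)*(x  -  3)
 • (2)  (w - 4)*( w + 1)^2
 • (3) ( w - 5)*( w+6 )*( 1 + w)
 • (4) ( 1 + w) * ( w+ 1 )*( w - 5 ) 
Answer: 4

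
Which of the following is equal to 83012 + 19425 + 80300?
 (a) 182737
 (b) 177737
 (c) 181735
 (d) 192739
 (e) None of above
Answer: a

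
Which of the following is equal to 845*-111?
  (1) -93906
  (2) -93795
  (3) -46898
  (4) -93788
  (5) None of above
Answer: 2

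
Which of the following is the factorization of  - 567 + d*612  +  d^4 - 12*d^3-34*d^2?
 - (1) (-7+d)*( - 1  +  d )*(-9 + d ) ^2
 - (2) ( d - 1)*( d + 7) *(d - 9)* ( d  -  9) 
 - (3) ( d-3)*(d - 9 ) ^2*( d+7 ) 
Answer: 2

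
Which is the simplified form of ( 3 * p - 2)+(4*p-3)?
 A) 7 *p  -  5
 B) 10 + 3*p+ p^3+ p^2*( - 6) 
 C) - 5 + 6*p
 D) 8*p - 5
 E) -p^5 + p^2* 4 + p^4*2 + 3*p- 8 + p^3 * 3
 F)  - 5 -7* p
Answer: A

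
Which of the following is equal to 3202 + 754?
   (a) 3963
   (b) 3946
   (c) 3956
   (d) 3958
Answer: c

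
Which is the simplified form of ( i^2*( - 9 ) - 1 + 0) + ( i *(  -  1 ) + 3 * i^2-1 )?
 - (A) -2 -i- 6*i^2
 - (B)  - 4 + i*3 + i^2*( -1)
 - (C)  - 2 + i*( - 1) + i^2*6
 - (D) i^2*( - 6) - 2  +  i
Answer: A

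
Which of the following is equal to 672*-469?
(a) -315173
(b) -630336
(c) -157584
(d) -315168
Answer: d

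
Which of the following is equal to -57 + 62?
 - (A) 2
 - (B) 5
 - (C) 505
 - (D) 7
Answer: B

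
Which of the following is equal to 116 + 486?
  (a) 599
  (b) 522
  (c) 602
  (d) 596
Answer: c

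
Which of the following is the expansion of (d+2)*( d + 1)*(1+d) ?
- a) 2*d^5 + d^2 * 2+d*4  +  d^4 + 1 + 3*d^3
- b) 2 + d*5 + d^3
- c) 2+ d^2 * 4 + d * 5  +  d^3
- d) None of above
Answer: c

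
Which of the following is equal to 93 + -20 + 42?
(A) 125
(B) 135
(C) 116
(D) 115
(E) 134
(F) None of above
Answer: D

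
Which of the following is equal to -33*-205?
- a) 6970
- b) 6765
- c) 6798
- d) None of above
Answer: b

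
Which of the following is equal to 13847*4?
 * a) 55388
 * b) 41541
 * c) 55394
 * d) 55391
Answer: a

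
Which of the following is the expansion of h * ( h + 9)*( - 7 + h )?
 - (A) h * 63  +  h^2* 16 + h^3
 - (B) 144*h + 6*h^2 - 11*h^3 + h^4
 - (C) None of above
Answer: C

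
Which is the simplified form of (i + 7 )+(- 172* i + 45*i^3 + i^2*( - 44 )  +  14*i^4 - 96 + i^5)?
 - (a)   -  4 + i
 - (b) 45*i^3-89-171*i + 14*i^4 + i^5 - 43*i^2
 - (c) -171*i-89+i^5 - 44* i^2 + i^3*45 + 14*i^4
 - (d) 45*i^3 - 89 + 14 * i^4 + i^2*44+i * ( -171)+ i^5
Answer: c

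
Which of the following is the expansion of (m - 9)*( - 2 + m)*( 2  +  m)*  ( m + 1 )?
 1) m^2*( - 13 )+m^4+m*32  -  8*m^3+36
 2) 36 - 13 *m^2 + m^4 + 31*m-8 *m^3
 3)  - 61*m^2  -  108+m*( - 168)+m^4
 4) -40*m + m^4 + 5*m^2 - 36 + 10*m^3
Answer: 1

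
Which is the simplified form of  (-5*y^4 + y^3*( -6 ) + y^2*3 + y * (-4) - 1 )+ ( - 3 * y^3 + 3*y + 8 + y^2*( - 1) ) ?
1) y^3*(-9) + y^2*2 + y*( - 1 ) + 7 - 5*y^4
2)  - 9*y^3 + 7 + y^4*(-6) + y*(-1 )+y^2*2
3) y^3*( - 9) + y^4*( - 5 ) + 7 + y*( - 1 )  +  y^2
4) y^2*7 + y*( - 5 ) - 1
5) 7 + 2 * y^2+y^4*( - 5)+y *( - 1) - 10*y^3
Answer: 1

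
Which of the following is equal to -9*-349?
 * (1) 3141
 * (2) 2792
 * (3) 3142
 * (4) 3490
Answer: 1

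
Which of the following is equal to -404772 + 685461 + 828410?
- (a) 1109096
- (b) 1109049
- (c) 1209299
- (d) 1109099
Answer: d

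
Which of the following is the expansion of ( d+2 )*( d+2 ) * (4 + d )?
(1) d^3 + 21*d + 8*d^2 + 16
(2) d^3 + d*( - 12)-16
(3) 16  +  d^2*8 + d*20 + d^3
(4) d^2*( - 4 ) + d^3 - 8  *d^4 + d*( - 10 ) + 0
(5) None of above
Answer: 3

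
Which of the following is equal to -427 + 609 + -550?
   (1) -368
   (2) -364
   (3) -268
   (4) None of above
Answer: 1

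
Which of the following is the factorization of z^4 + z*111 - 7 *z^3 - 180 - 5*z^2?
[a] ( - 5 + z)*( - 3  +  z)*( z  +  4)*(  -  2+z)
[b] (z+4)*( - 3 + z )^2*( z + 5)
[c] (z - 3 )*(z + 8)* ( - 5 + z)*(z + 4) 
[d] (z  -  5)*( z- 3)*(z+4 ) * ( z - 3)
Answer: d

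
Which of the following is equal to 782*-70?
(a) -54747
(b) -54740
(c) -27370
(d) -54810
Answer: b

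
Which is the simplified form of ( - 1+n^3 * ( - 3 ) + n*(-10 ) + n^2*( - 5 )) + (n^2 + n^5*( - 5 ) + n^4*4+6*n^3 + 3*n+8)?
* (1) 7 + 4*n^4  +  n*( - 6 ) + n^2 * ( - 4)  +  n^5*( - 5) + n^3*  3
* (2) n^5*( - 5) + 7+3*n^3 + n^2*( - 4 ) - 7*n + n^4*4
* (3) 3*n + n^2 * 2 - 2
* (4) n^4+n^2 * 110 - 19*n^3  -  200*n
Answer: 2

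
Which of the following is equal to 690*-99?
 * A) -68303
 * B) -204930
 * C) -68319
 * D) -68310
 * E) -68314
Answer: D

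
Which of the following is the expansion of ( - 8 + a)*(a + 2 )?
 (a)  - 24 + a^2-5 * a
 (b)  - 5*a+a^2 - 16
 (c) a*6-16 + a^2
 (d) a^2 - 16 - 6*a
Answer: d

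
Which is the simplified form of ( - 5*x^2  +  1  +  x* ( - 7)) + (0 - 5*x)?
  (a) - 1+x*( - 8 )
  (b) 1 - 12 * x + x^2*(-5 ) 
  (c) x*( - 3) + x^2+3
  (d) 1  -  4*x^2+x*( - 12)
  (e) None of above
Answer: b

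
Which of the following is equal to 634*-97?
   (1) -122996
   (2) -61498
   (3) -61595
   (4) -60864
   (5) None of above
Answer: 2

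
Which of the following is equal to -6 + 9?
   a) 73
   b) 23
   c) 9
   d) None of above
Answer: d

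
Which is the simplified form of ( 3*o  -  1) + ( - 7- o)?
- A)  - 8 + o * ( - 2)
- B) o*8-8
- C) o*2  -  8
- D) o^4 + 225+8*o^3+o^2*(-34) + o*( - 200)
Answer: C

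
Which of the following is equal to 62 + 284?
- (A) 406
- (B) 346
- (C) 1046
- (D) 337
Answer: B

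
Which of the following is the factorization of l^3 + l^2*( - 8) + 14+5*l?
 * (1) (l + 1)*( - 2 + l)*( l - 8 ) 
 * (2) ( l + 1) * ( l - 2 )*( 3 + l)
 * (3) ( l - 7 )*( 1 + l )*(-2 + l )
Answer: 3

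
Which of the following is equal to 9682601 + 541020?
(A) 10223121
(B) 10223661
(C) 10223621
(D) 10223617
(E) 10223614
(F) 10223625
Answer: C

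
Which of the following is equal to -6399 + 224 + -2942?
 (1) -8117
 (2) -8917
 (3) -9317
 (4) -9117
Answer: 4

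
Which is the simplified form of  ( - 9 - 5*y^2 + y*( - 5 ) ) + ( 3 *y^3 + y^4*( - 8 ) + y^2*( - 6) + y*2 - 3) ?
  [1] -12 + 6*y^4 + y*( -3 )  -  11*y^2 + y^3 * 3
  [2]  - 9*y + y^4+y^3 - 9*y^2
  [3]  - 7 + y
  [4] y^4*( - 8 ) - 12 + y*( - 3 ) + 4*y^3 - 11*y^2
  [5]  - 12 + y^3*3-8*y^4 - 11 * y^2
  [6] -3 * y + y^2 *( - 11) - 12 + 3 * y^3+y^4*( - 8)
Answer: 6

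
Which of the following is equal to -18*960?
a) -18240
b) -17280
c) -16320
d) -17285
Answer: b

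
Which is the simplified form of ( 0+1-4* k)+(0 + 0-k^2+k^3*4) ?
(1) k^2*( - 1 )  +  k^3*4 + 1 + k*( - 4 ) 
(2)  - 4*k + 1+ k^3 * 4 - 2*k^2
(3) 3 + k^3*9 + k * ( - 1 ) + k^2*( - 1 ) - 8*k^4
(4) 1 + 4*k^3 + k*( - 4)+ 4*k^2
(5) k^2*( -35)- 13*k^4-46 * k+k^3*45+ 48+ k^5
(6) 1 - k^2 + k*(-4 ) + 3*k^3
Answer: 1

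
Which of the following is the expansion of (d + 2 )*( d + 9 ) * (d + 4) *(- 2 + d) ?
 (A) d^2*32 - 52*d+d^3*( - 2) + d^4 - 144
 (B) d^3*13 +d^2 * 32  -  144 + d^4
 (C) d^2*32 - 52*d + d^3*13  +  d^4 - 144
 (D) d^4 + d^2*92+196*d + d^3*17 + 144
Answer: C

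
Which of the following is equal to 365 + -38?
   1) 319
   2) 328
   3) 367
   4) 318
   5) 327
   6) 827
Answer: 5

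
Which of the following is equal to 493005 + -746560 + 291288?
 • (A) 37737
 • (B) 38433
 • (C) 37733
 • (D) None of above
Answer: C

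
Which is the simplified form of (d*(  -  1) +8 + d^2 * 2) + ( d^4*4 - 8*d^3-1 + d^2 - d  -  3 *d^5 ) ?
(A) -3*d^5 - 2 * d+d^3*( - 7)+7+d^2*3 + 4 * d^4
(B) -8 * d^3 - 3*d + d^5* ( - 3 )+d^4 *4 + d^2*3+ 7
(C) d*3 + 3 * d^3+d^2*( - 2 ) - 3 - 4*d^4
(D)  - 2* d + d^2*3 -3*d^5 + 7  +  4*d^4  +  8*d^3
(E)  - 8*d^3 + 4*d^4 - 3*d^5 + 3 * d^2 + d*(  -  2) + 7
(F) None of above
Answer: E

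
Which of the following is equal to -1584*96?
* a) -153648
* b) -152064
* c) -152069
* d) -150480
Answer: b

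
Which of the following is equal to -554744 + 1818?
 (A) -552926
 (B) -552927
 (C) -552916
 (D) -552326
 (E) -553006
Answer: A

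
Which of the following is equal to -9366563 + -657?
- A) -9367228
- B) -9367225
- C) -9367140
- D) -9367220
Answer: D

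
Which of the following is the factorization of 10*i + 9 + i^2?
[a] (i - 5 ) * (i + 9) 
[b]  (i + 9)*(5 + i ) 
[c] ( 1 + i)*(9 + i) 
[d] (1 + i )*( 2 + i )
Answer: c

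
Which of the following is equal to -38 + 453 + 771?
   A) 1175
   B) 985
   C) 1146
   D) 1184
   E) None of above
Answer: E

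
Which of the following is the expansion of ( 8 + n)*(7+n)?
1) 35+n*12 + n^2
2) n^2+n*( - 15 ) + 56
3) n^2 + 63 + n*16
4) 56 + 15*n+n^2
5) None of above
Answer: 4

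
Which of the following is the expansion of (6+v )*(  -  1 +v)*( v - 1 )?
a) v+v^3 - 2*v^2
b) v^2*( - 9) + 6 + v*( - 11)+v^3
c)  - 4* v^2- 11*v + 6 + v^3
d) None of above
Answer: d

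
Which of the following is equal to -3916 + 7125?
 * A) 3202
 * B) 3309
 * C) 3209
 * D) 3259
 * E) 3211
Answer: C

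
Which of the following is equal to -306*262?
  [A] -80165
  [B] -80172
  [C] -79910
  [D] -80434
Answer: B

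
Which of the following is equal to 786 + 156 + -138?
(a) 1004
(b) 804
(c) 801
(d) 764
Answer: b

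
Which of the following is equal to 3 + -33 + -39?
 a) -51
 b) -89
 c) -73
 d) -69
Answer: d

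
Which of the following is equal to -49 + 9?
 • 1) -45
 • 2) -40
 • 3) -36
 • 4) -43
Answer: 2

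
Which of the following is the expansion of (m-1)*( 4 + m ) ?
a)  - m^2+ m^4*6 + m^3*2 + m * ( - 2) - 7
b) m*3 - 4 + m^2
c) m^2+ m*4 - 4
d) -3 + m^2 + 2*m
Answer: b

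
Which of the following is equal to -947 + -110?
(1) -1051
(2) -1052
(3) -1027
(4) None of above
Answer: 4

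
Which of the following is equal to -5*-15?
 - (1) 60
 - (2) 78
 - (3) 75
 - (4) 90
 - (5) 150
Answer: 3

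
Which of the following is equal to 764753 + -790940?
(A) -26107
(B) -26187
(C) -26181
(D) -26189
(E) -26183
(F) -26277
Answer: B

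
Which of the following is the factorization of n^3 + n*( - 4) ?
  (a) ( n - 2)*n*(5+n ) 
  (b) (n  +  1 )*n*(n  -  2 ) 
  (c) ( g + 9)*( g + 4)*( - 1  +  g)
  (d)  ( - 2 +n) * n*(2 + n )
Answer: d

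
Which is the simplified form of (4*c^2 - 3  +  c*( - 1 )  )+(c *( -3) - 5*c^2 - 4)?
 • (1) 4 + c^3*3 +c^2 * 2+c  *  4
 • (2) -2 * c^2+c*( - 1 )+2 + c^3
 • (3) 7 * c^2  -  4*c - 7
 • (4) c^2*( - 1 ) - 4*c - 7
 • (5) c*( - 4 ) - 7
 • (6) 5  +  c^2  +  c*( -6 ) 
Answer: 4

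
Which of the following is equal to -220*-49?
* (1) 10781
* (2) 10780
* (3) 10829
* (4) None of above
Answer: 2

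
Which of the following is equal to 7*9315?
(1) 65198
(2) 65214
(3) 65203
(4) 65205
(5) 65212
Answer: 4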